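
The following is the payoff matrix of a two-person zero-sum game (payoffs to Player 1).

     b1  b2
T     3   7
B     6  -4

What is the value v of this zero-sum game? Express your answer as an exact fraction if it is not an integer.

27/7

Row minima: T → 3, B → -4; maximin = 3.
Column maxima: b1 → 6, b2 → 7; minimax = 6.
3 ≠ 6, so there is no saddle point; optimal play is mixed.
Let Player 1 play T with probability p. Expected payoff against b1: 3p + 6(1−p) = −3p + 6; against b2: 7p + (-4)(1−p) = 11p − 4.
Setting these equal: −3p + 6 = 11p − 4 ⇒ −14p = -10 ⇒ p = 5/7, and the value is (-3)·(5/7) + 6 = 27/7.
For Player 2: with q = P(b1), equating T's and B's payoffs gives −4q + 7 = 10q − 4 ⇒ q = 11/14.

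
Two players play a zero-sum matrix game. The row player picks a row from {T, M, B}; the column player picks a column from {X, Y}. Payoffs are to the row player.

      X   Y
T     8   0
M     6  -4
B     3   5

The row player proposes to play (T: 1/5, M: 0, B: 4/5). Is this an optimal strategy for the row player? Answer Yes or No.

Against X this mix gives (1/5)·8 + (4/5)·3 = 4.
Against Y this mix gives (1/5)·0 + (4/5)·5 = 4.
All of the column player's active replies (X, Y) yield 4, and no column does worse for the row player. The mix makes the column player indifferent and guarantees 4, so it is optimal.

Yes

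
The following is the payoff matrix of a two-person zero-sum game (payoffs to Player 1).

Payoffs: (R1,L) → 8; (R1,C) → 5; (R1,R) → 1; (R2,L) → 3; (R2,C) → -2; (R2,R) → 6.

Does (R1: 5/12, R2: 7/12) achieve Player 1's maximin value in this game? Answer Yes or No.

No

Against L this mix gives (5/12)·8 + (7/12)·3 = 61/12.
Against C this mix gives (5/12)·5 + (7/12)·(-2) = 11/12.
Against R this mix gives (5/12)·1 + (7/12)·6 = 47/12.
Player 2 will play C, holding Player 1 to 11/12. Shifting weight toward the row that does better against C would raise this floor (the equalizing mix achieves 8/3 against both C and R), so the proposed strategy is not optimal.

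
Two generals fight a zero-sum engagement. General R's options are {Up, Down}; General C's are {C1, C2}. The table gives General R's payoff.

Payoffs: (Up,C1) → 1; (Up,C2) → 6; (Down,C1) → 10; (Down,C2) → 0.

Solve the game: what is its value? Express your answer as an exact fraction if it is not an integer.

Row minima: Up → 1, Down → 0; maximin = 1.
Column maxima: C1 → 10, C2 → 6; minimax = 6.
1 ≠ 6, so there is no saddle point; optimal play is mixed.
Let General R play Up with probability p. Expected payoff against C1: 1p + 10(1−p) = −9p + 10; against C2: 6p + 0(1−p) = 6p.
Setting these equal: −9p + 10 = 6p ⇒ −15p = -10 ⇒ p = 2/3, and the value is (-9)·(2/3) + 10 = 4.
For General C: with q = P(C1), equating Up's and Down's payoffs gives −5q + 6 = 10q ⇒ q = 2/5.

4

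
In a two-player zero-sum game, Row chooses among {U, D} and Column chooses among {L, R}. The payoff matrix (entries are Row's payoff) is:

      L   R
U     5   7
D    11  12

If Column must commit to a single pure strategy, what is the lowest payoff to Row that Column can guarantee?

Column maxima: L → 11, R → 12.
The smallest of these is 11.

11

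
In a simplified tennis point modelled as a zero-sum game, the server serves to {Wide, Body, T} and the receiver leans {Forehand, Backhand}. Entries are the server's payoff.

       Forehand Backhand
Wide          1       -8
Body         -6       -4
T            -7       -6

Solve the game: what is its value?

-52/11

Row minima: Wide → -8, Body → -6, T → -7; maximin = -6.
Column maxima: Forehand → 1, Backhand → -4; minimax = -4.
-6 ≠ -4, so there is no saddle point; optimal play is mixed.
T is strictly dominated by Body, so the server never plays it.
On the remaining 2×2 (Wide, Body vs Forehand, Backhand):
Let the server play Wide with probability p. Expected payoff against Forehand: 1p + (-6)(1−p) = 7p − 6; against Backhand: (-8)p + (-4)(1−p) = −4p − 4.
Setting these equal: 7p − 6 = −4p − 4 ⇒ 11p = 2 ⇒ p = 2/11, and the value is (7)·(2/11) − 6 = -52/11.
For the receiver: with q = P(Forehand), equating Wide's and Body's payoffs gives 9q − 8 = −2q − 4 ⇒ q = 4/11.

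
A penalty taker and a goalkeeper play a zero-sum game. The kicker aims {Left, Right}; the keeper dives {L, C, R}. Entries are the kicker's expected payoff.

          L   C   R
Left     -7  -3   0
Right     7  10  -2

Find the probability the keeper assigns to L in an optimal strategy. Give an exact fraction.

Row minima: Left → -7, Right → -2; maximin = -2.
Column maxima: L → 7, C → 10, R → 0; minimax = 0.
-2 ≠ 0, so there is no saddle point; optimal play is mixed.
C is strictly dominated by L (it gives the kicker strictly more in every row), so the keeper never plays it.
On the remaining 2×2 (Left, Right vs L, R):
Let the kicker play Left with probability p. Expected payoff against L: (-7)p + 7(1−p) = −14p + 7; against R: 0p + (-2)(1−p) = 2p − 2.
Setting these equal: −14p + 7 = 2p − 2 ⇒ −16p = -9 ⇒ p = 9/16, and the value is (-14)·(9/16) + 7 = -7/8.
For the keeper: with q = P(L), equating Left's and Right's payoffs gives −7q = 9q − 2 ⇒ q = 1/8.

1/8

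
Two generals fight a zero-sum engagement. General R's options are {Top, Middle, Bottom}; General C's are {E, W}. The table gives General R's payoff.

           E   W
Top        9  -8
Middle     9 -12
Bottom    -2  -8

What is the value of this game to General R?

-8

Row minima: Top → -8, Middle → -12, Bottom → -8; maximin = -8.
Column maxima: E → 9, W → -8; minimax = -8.
Since maximin = minimax = -8, there is a saddle point and the value is -8.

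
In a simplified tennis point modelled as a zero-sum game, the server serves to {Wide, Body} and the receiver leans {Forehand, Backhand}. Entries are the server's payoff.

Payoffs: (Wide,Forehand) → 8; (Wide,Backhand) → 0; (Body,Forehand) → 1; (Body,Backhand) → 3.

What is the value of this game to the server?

12/5

Row minima: Wide → 0, Body → 1; maximin = 1.
Column maxima: Forehand → 8, Backhand → 3; minimax = 3.
1 ≠ 3, so there is no saddle point; optimal play is mixed.
Let the server play Wide with probability p. Expected payoff against Forehand: 8p + 1(1−p) = 7p + 1; against Backhand: 0p + 3(1−p) = −3p + 3.
Setting these equal: 7p + 1 = −3p + 3 ⇒ 10p = 2 ⇒ p = 1/5, and the value is (7)·(1/5) + 1 = 12/5.
For the receiver: with q = P(Forehand), equating Wide's and Body's payoffs gives 8q = −2q + 3 ⇒ q = 3/10.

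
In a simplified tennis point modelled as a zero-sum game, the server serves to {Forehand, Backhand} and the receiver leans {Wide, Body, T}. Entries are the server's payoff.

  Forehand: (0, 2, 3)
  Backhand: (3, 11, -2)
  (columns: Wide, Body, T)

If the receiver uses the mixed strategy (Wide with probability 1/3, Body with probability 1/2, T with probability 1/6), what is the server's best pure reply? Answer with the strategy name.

Expected payoff of Forehand: (1/3)·0 + (1/2)·2 + (1/6)·3 = 3/2.
Expected payoff of Backhand: (1/3)·3 + (1/2)·11 + (1/6)·(-2) = 37/6.
The largest is 37/6, so the server's best response is Backhand.

Backhand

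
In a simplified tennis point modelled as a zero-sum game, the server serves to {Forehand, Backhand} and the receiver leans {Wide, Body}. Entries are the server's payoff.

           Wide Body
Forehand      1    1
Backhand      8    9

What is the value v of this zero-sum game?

8

Row minima: Forehand → 1, Backhand → 8; maximin = 8.
Column maxima: Wide → 8, Body → 9; minimax = 8.
Since maximin = minimax = 8, there is a saddle point and the value is 8.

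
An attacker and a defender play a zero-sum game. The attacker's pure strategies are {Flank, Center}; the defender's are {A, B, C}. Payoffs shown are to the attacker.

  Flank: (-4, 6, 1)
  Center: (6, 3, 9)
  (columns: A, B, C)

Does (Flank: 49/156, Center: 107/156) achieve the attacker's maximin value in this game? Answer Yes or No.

Against A this mix gives (49/156)·(-4) + (107/156)·6 = 223/78.
Against B this mix gives (49/156)·6 + (107/156)·3 = 205/52.
Against C this mix gives (49/156)·1 + (107/156)·9 = 253/39.
The defender will play A, holding the attacker to 223/78. Shifting weight toward the row that does better against A would raise this floor (the equalizing mix achieves 48/13 against both A and B), so the proposed strategy is not optimal.

No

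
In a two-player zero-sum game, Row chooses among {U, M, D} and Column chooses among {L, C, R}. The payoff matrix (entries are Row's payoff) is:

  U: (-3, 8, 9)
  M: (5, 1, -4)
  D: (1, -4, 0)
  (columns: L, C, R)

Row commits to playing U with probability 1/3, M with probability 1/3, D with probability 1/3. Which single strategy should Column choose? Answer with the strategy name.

L

If Column plays L, Row's expected payoff is (1/3)·(-3) + (1/3)·5 + (1/3)·1 = 1.
If Column plays C, Row's expected payoff is (1/3)·8 + (1/3)·1 + (1/3)·(-4) = 5/3.
If Column plays R, Row's expected payoff is (1/3)·9 + (1/3)·(-4) + (1/3)·0 = 5/3.
Column minimizes Row's payoff; the smallest is 1, so the best response is L.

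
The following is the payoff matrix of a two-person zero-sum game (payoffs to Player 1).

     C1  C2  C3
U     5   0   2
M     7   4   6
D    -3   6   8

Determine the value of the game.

Row minima: U → 0, M → 4, D → -3; maximin = 4.
Column maxima: C1 → 7, C2 → 6, C3 → 8; minimax = 6.
4 ≠ 6, so there is no saddle point; optimal play is mixed.
U is strictly dominated by M, so Player 1 never plays it.
C3 is strictly dominated by C2 (it gives Player 1 strictly more in every row), so Player 2 never plays it.
On the remaining 2×2 (M, D vs C1, C2):
Let Player 1 play M with probability p. Expected payoff against C1: 7p + (-3)(1−p) = 10p − 3; against C2: 4p + 6(1−p) = −2p + 6.
Setting these equal: 10p − 3 = −2p + 6 ⇒ 12p = 9 ⇒ p = 3/4, and the value is (10)·(3/4) − 3 = 9/2.
For Player 2: with q = P(C1), equating M's and D's payoffs gives 3q + 4 = −9q + 6 ⇒ q = 1/6.

9/2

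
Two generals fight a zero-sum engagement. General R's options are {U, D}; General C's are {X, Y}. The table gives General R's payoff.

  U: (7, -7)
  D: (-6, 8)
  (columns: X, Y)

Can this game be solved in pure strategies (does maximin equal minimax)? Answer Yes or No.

No

Row minima: U → -7, D → -6; maximin = -6.
Column maxima: X → 7, Y → 8; minimax = 7.
-6 ≠ 7, so no pure-strategy equilibrium exists.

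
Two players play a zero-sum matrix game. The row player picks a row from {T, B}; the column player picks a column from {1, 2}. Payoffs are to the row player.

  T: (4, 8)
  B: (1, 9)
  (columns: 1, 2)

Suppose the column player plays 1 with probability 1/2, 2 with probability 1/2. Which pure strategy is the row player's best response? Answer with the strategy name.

Expected payoff of T: (1/2)·4 + (1/2)·8 = 6.
Expected payoff of B: (1/2)·1 + (1/2)·9 = 5.
The largest is 6, so the row player's best response is T.

T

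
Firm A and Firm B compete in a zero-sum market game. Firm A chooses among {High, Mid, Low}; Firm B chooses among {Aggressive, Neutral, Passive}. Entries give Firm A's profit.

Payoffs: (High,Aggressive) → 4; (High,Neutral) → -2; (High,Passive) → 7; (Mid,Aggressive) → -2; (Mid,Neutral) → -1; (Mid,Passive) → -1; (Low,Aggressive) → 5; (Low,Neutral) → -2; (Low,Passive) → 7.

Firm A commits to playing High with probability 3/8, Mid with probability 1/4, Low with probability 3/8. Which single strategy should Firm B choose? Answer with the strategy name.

If Firm B plays Aggressive, Firm A's expected payoff is (3/8)·4 + (1/4)·(-2) + (3/8)·5 = 23/8.
If Firm B plays Neutral, Firm A's expected payoff is (3/8)·(-2) + (1/4)·(-1) + (3/8)·(-2) = -7/4.
If Firm B plays Passive, Firm A's expected payoff is (3/8)·7 + (1/4)·(-1) + (3/8)·7 = 5.
Firm B minimizes Firm A's payoff; the smallest is -7/4, so the best response is Neutral.

Neutral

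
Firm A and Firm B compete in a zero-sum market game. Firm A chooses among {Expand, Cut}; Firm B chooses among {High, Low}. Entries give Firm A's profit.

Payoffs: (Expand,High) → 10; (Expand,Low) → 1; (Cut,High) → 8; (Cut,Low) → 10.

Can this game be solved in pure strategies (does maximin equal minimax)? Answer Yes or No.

No

Row minima: Expand → 1, Cut → 8; maximin = 8.
Column maxima: High → 10, Low → 10; minimax = 10.
8 ≠ 10, so no pure-strategy equilibrium exists.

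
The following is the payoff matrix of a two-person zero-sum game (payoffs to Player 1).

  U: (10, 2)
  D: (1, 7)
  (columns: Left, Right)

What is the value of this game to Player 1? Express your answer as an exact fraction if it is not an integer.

34/7

Row minima: U → 2, D → 1; maximin = 2.
Column maxima: Left → 10, Right → 7; minimax = 7.
2 ≠ 7, so there is no saddle point; optimal play is mixed.
Let Player 1 play U with probability p. Expected payoff against Left: 10p + 1(1−p) = 9p + 1; against Right: 2p + 7(1−p) = −5p + 7.
Setting these equal: 9p + 1 = −5p + 7 ⇒ 14p = 6 ⇒ p = 3/7, and the value is (9)·(3/7) + 1 = 34/7.
For Player 2: with q = P(Left), equating U's and D's payoffs gives 8q + 2 = −6q + 7 ⇒ q = 5/14.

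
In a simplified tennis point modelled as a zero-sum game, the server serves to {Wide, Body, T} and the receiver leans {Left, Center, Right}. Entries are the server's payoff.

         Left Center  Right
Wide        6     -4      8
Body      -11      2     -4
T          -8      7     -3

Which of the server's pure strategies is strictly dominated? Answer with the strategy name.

T gives a strictly higher payoff than Body against every column: -8 > -11, 7 > 2, -3 > -4.
So Body is strictly dominated and the server never plays it.

Body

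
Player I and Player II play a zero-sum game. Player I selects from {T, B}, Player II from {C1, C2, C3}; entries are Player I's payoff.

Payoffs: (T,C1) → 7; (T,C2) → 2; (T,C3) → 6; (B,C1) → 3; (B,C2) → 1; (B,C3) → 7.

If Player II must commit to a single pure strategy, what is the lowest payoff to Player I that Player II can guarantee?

2

Column maxima: C1 → 7, C2 → 2, C3 → 7.
The smallest of these is 2.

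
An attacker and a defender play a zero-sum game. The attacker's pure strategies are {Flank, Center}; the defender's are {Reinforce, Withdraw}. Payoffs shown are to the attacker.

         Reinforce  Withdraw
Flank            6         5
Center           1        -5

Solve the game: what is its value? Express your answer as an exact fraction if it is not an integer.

Row minima: Flank → 5, Center → -5; maximin = 5.
Column maxima: Reinforce → 6, Withdraw → 5; minimax = 5.
Since maximin = minimax = 5, there is a saddle point and the value is 5.

5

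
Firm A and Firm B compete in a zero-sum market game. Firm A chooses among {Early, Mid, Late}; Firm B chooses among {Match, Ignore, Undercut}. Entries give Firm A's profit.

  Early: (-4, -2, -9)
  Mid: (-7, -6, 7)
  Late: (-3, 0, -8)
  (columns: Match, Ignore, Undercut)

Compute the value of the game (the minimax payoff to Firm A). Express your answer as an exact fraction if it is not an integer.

Row minima: Early → -9, Mid → -7, Late → -8; maximin = -7.
Column maxima: Match → -3, Ignore → 0, Undercut → 7; minimax = -3.
-7 ≠ -3, so there is no saddle point; optimal play is mixed.
Early is strictly dominated by Late, so Firm A never plays it.
Ignore is strictly dominated by Match (it gives Firm A strictly more in every row), so Firm B never plays it.
On the remaining 2×2 (Mid, Late vs Match, Undercut):
Let Firm A play Mid with probability p. Expected payoff against Match: (-7)p + (-3)(1−p) = −4p − 3; against Undercut: 7p + (-8)(1−p) = 15p − 8.
Setting these equal: −4p − 3 = 15p − 8 ⇒ −19p = -5 ⇒ p = 5/19, and the value is (-4)·(5/19) − 3 = -77/19.
For Firm B: with q = P(Match), equating Mid's and Late's payoffs gives −14q + 7 = 5q − 8 ⇒ q = 15/19.

-77/19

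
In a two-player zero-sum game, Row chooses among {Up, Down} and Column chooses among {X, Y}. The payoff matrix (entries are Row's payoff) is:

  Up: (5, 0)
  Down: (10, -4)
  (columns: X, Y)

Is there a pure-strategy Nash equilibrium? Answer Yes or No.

Row minima: Up → 0, Down → -4; maximin = 0.
Column maxima: X → 10, Y → 0; minimax = 0.
maximin = minimax = 0, so a saddle point exists.

Yes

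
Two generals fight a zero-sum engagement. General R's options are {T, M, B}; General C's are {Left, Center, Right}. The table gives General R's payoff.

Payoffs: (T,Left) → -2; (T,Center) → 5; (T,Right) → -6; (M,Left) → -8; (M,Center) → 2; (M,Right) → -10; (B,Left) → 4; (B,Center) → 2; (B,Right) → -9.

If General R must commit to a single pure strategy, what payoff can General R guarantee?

-6

Row minima: T → -6, M → -10, B → -9.
The best of these is -6.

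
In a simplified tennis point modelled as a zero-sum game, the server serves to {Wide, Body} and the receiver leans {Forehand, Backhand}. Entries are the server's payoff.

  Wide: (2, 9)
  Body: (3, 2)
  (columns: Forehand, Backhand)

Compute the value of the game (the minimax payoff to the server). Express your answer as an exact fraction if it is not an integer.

Row minima: Wide → 2, Body → 2; maximin = 2.
Column maxima: Forehand → 3, Backhand → 9; minimax = 3.
2 ≠ 3, so there is no saddle point; optimal play is mixed.
Let the server play Wide with probability p. Expected payoff against Forehand: 2p + 3(1−p) = −p + 3; against Backhand: 9p + 2(1−p) = 7p + 2.
Setting these equal: −p + 3 = 7p + 2 ⇒ −8p = -1 ⇒ p = 1/8, and the value is (-1)·(1/8) + 3 = 23/8.
For the receiver: with q = P(Forehand), equating Wide's and Body's payoffs gives −7q + 9 = q + 2 ⇒ q = 7/8.

23/8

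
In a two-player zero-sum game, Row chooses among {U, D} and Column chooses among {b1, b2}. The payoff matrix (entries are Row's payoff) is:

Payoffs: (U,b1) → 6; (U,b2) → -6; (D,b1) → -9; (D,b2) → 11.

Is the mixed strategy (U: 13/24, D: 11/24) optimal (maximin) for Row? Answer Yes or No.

Against b1 this mix gives (13/24)·6 + (11/24)·(-9) = -7/8.
Against b2 this mix gives (13/24)·(-6) + (11/24)·11 = 43/24.
Column will play b1, holding Row to -7/8. Shifting weight toward the row that does better against b1 would raise this floor (the equalizing mix achieves 3/8 against both b1 and b2), so the proposed strategy is not optimal.

No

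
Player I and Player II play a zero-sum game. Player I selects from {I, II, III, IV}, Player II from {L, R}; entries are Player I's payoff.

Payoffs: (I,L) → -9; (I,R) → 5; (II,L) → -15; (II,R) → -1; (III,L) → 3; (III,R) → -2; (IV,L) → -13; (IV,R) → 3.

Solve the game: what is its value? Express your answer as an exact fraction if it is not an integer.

-3/19

Row minima: I → -9, II → -15, III → -2, IV → -13; maximin = -2.
Column maxima: L → 3, R → 5; minimax = 3.
-2 ≠ 3, so there is no saddle point; optimal play is mixed.
II is strictly dominated by I, so Player I never plays it.
IV is strictly dominated by I, so Player I never plays it.
On the remaining 2×2 (I, III vs L, R):
Let Player I play I with probability p. Expected payoff against L: (-9)p + 3(1−p) = −12p + 3; against R: 5p + (-2)(1−p) = 7p − 2.
Setting these equal: −12p + 3 = 7p − 2 ⇒ −19p = -5 ⇒ p = 5/19, and the value is (-12)·(5/19) + 3 = -3/19.
For Player II: with q = P(L), equating I's and III's payoffs gives −14q + 5 = 5q − 2 ⇒ q = 7/19.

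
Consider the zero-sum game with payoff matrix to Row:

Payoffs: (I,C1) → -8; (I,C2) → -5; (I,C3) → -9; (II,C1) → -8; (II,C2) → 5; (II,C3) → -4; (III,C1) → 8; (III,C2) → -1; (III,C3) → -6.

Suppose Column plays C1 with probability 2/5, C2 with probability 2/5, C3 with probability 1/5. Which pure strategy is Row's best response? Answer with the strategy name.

Expected payoff of I: (2/5)·(-8) + (2/5)·(-5) + (1/5)·(-9) = -7.
Expected payoff of II: (2/5)·(-8) + (2/5)·5 + (1/5)·(-4) = -2.
Expected payoff of III: (2/5)·8 + (2/5)·(-1) + (1/5)·(-6) = 8/5.
The largest is 8/5, so Row's best response is III.

III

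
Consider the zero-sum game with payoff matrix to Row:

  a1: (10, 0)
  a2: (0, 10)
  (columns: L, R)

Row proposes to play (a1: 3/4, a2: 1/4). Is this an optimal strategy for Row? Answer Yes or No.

No

Against L this mix gives (3/4)·10 + (1/4)·0 = 15/2.
Against R this mix gives (3/4)·0 + (1/4)·10 = 5/2.
Column will play R, holding Row to 5/2. Shifting weight toward the row that does better against R would raise this floor (the equalizing mix achieves 5 against both R and L), so the proposed strategy is not optimal.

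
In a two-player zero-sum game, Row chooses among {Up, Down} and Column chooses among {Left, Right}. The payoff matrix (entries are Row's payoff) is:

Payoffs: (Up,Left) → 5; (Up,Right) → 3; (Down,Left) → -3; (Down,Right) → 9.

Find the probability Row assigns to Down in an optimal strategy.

Row minima: Up → 3, Down → -3; maximin = 3.
Column maxima: Left → 5, Right → 9; minimax = 5.
3 ≠ 5, so there is no saddle point; optimal play is mixed.
Let Row play Up with probability p. Expected payoff against Left: 5p + (-3)(1−p) = 8p − 3; against Right: 3p + 9(1−p) = −6p + 9.
Setting these equal: 8p − 3 = −6p + 9 ⇒ 14p = 12 ⇒ p = 6/7, and the value is (8)·(6/7) − 3 = 27/7.
For Column: with q = P(Left), equating Up's and Down's payoffs gives 2q + 3 = −12q + 9 ⇒ q = 3/7.

1/7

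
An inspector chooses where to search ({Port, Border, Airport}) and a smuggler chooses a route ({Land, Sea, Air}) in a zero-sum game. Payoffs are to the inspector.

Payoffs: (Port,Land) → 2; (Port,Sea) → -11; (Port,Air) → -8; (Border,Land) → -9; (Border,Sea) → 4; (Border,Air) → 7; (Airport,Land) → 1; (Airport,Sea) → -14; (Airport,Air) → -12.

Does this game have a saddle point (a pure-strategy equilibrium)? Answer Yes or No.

Row minima: Port → -11, Border → -9, Airport → -14; maximin = -9.
Column maxima: Land → 2, Sea → 4, Air → 7; minimax = 2.
-9 ≠ 2, so no pure-strategy equilibrium exists.

No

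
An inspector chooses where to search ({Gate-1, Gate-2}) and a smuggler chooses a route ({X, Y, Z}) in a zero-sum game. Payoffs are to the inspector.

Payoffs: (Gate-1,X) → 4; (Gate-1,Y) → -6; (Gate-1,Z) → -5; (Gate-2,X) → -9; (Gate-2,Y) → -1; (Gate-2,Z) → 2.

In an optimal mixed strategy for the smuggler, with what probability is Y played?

Row minima: Gate-1 → -6, Gate-2 → -9; maximin = -6.
Column maxima: X → 4, Y → -1, Z → 2; minimax = -1.
-6 ≠ -1, so there is no saddle point; optimal play is mixed.
Z is strictly dominated by Y (it gives the inspector strictly more in every row), so the smuggler never plays it.
On the remaining 2×2 (Gate-1, Gate-2 vs X, Y):
Let the inspector play Gate-1 with probability p. Expected payoff against X: 4p + (-9)(1−p) = 13p − 9; against Y: (-6)p + (-1)(1−p) = −5p − 1.
Setting these equal: 13p − 9 = −5p − 1 ⇒ 18p = 8 ⇒ p = 4/9, and the value is (13)·(4/9) − 9 = -29/9.
For the smuggler: with q = P(X), equating Gate-1's and Gate-2's payoffs gives 10q − 6 = −8q − 1 ⇒ q = 5/18.

13/18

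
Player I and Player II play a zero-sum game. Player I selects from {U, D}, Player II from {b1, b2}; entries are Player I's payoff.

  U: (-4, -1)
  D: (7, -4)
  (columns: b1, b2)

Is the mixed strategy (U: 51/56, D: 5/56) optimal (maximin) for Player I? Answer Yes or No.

Against b1 this mix gives (51/56)·(-4) + (5/56)·7 = -169/56.
Against b2 this mix gives (51/56)·(-1) + (5/56)·(-4) = -71/56.
Player II will play b1, holding Player I to -169/56. Shifting weight toward the row that does better against b1 would raise this floor (the equalizing mix achieves -23/14 against both b1 and b2), so the proposed strategy is not optimal.

No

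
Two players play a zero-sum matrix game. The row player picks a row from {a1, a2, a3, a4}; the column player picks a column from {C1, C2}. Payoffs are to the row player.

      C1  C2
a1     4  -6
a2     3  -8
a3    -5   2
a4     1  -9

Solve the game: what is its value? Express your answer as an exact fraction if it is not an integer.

Row minima: a1 → -6, a2 → -8, a3 → -5, a4 → -9; maximin = -5.
Column maxima: C1 → 4, C2 → 2; minimax = 2.
-5 ≠ 2, so there is no saddle point; optimal play is mixed.
a2 is strictly dominated by a1, so the row player never plays it.
a4 is strictly dominated by a1, so the row player never plays it.
On the remaining 2×2 (a1, a3 vs C1, C2):
Let the row player play a1 with probability p. Expected payoff against C1: 4p + (-5)(1−p) = 9p − 5; against C2: (-6)p + 2(1−p) = −8p + 2.
Setting these equal: 9p − 5 = −8p + 2 ⇒ 17p = 7 ⇒ p = 7/17, and the value is (9)·(7/17) − 5 = -22/17.
For the column player: with q = P(C1), equating a1's and a3's payoffs gives 10q − 6 = −7q + 2 ⇒ q = 8/17.

-22/17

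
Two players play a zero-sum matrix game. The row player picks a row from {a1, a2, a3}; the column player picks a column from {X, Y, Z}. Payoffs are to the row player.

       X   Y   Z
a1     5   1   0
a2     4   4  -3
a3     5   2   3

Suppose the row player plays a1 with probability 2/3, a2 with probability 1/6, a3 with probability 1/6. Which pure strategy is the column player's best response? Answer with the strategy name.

Z

If the column player plays X, the row player's expected payoff is (2/3)·5 + (1/6)·4 + (1/6)·5 = 29/6.
If the column player plays Y, the row player's expected payoff is (2/3)·1 + (1/6)·4 + (1/6)·2 = 5/3.
If the column player plays Z, the row player's expected payoff is (2/3)·0 + (1/6)·(-3) + (1/6)·3 = 0.
The column player minimizes the row player's payoff; the smallest is 0, so the best response is Z.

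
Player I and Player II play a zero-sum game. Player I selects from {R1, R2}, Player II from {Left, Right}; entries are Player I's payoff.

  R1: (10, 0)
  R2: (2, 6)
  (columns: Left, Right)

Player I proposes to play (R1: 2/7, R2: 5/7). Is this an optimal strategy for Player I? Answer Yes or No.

Yes

Against Left this mix gives (2/7)·10 + (5/7)·2 = 30/7.
Against Right this mix gives (2/7)·0 + (5/7)·6 = 30/7.
All of Player II's active replies (Left, Right) yield 30/7, and no column does worse for Player I. The mix makes Player II indifferent and guarantees 30/7, so it is optimal.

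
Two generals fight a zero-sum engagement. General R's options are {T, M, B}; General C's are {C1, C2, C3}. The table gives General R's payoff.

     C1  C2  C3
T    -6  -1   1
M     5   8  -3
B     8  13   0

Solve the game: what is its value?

Row minima: T → -6, M → -3, B → 0; maximin = 0.
Column maxima: C1 → 8, C2 → 13, C3 → 1; minimax = 1.
0 ≠ 1, so there is no saddle point; optimal play is mixed.
M is strictly dominated by B, so General R never plays it.
C2 is strictly dominated by C1 (it gives General R strictly more in every row), so General C never plays it.
On the remaining 2×2 (T, B vs C1, C3):
Let General R play T with probability p. Expected payoff against C1: (-6)p + 8(1−p) = −14p + 8; against C3: 1p + 0(1−p) = p.
Setting these equal: −14p + 8 = p ⇒ −15p = -8 ⇒ p = 8/15, and the value is (-14)·(8/15) + 8 = 8/15.
For General C: with q = P(C1), equating T's and B's payoffs gives −7q + 1 = 8q ⇒ q = 1/15.

8/15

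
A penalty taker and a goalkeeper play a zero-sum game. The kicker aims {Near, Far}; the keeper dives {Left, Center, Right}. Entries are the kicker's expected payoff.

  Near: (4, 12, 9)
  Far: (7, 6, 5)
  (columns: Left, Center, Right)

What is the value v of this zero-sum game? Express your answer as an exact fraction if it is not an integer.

Row minima: Near → 4, Far → 5; maximin = 5.
Column maxima: Left → 7, Center → 12, Right → 9; minimax = 7.
5 ≠ 7, so there is no saddle point; optimal play is mixed.
Center is strictly dominated by Right (it gives the kicker strictly more in every row), so the keeper never plays it.
On the remaining 2×2 (Near, Far vs Left, Right):
Let the kicker play Near with probability p. Expected payoff against Left: 4p + 7(1−p) = −3p + 7; against Right: 9p + 5(1−p) = 4p + 5.
Setting these equal: −3p + 7 = 4p + 5 ⇒ −7p = -2 ⇒ p = 2/7, and the value is (-3)·(2/7) + 7 = 43/7.
For the keeper: with q = P(Left), equating Near's and Far's payoffs gives −5q + 9 = 2q + 5 ⇒ q = 4/7.

43/7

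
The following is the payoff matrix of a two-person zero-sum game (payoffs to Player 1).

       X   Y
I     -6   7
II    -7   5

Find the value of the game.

Row minima: I → -6, II → -7; maximin = -6.
Column maxima: X → -6, Y → 7; minimax = -6.
Since maximin = minimax = -6, there is a saddle point and the value is -6.

-6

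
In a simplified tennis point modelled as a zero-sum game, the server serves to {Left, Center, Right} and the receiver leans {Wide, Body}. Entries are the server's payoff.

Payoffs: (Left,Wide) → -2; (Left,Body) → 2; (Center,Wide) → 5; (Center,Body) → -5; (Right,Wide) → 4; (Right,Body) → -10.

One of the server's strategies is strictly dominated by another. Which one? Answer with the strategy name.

Center gives a strictly higher payoff than Right against every column: 5 > 4, -5 > -10.
So Right is strictly dominated and the server never plays it.

Right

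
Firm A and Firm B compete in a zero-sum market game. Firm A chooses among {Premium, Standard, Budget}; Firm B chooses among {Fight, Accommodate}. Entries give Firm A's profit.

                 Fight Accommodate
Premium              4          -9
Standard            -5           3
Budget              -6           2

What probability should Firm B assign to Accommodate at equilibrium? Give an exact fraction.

Row minima: Premium → -9, Standard → -5, Budget → -6; maximin = -5.
Column maxima: Fight → 4, Accommodate → 3; minimax = 3.
-5 ≠ 3, so there is no saddle point; optimal play is mixed.
Budget is strictly dominated by Standard, so Firm A never plays it.
On the remaining 2×2 (Premium, Standard vs Fight, Accommodate):
Let Firm A play Premium with probability p. Expected payoff against Fight: 4p + (-5)(1−p) = 9p − 5; against Accommodate: (-9)p + 3(1−p) = −12p + 3.
Setting these equal: 9p − 5 = −12p + 3 ⇒ 21p = 8 ⇒ p = 8/21, and the value is (9)·(8/21) − 5 = -11/7.
For Firm B: with q = P(Fight), equating Premium's and Standard's payoffs gives 13q − 9 = −8q + 3 ⇒ q = 4/7.

3/7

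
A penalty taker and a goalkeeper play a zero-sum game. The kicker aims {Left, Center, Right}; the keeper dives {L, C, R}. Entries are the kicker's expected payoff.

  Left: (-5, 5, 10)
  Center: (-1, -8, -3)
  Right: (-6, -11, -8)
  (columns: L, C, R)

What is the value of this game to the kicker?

Row minima: Left → -5, Center → -8, Right → -11; maximin = -5.
Column maxima: L → -1, C → 5, R → 10; minimax = -1.
-5 ≠ -1, so there is no saddle point; optimal play is mixed.
Right is strictly dominated by Left, so the kicker never plays it.
R is strictly dominated by C (it gives the kicker strictly more in every row), so the keeper never plays it.
On the remaining 2×2 (Left, Center vs L, C):
Let the kicker play Left with probability p. Expected payoff against L: (-5)p + (-1)(1−p) = −4p − 1; against C: 5p + (-8)(1−p) = 13p − 8.
Setting these equal: −4p − 1 = 13p − 8 ⇒ −17p = -7 ⇒ p = 7/17, and the value is (-4)·(7/17) − 1 = -45/17.
For the keeper: with q = P(L), equating Left's and Center's payoffs gives −10q + 5 = 7q − 8 ⇒ q = 13/17.

-45/17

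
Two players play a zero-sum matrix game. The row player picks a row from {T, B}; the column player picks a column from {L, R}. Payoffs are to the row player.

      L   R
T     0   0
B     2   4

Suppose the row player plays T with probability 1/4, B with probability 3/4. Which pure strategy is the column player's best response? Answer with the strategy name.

If the column player plays L, the row player's expected payoff is (1/4)·0 + (3/4)·2 = 3/2.
If the column player plays R, the row player's expected payoff is (1/4)·0 + (3/4)·4 = 3.
The column player minimizes the row player's payoff; the smallest is 3/2, so the best response is L.

L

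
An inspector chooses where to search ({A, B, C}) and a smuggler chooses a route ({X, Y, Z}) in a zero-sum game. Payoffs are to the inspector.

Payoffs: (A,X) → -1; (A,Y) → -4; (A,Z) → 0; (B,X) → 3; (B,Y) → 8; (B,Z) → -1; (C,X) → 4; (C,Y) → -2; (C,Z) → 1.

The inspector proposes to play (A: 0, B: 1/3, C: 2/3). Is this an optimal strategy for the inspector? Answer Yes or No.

No

Against X this mix gives (1/3)·3 + (2/3)·4 = 11/3.
Against Y this mix gives (1/3)·8 + (2/3)·(-2) = 4/3.
Against Z this mix gives (1/3)·(-1) + (2/3)·1 = 1/3.
The smuggler will play Z, holding the inspector to 1/3. Shifting weight toward the row that does better against Z would raise this floor (the equalizing mix achieves 1/2 against both Z and Y), so the proposed strategy is not optimal.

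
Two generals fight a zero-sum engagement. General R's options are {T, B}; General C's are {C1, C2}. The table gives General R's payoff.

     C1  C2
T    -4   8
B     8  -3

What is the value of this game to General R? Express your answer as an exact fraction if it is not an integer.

Row minima: T → -4, B → -3; maximin = -3.
Column maxima: C1 → 8, C2 → 8; minimax = 8.
-3 ≠ 8, so there is no saddle point; optimal play is mixed.
Let General R play T with probability p. Expected payoff against C1: (-4)p + 8(1−p) = −12p + 8; against C2: 8p + (-3)(1−p) = 11p − 3.
Setting these equal: −12p + 8 = 11p − 3 ⇒ −23p = -11 ⇒ p = 11/23, and the value is (-12)·(11/23) + 8 = 52/23.
For General C: with q = P(C1), equating T's and B's payoffs gives −12q + 8 = 11q − 3 ⇒ q = 11/23.

52/23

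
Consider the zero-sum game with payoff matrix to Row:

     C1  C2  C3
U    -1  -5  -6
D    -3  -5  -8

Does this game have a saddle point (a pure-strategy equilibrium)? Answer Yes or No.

Yes

Row minima: U → -6, D → -8; maximin = -6.
Column maxima: C1 → -1, C2 → -5, C3 → -6; minimax = -6.
maximin = minimax = -6, so a saddle point exists.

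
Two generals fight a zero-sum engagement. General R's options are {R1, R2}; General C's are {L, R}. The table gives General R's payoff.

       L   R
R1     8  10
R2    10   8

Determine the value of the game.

9

Row minima: R1 → 8, R2 → 8; maximin = 8.
Column maxima: L → 10, R → 10; minimax = 10.
8 ≠ 10, so there is no saddle point; optimal play is mixed.
Let General R play R1 with probability p. Expected payoff against L: 8p + 10(1−p) = −2p + 10; against R: 10p + 8(1−p) = 2p + 8.
Setting these equal: −2p + 10 = 2p + 8 ⇒ −4p = -2 ⇒ p = 1/2, and the value is (-2)·(1/2) + 10 = 9.
For General C: with q = P(L), equating R1's and R2's payoffs gives −2q + 10 = 2q + 8 ⇒ q = 1/2.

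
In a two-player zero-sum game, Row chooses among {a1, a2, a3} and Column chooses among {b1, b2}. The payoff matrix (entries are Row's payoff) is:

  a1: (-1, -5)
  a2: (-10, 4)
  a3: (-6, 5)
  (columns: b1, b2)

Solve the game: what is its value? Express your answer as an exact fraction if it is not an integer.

Row minima: a1 → -5, a2 → -10, a3 → -6; maximin = -5.
Column maxima: b1 → -1, b2 → 5; minimax = -1.
-5 ≠ -1, so there is no saddle point; optimal play is mixed.
a2 is strictly dominated by a3, so Row never plays it.
On the remaining 2×2 (a1, a3 vs b1, b2):
Let Row play a1 with probability p. Expected payoff against b1: (-1)p + (-6)(1−p) = 5p − 6; against b2: (-5)p + 5(1−p) = −10p + 5.
Setting these equal: 5p − 6 = −10p + 5 ⇒ 15p = 11 ⇒ p = 11/15, and the value is (5)·(11/15) − 6 = -7/3.
For Column: with q = P(b1), equating a1's and a3's payoffs gives 4q − 5 = −11q + 5 ⇒ q = 2/3.

-7/3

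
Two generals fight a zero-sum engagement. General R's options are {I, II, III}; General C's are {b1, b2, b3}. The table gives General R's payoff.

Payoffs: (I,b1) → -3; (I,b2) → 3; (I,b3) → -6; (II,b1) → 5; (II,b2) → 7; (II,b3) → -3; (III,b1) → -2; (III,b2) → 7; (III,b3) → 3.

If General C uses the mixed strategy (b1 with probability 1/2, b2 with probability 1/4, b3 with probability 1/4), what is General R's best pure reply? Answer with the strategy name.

II

Expected payoff of I: (1/2)·(-3) + (1/4)·3 + (1/4)·(-6) = -9/4.
Expected payoff of II: (1/2)·5 + (1/4)·7 + (1/4)·(-3) = 7/2.
Expected payoff of III: (1/2)·(-2) + (1/4)·7 + (1/4)·3 = 3/2.
The largest is 7/2, so General R's best response is II.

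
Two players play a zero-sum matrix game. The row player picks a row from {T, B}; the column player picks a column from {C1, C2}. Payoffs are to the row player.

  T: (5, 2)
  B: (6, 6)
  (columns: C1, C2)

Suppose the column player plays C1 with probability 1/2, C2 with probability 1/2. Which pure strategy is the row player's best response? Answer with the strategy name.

Expected payoff of T: (1/2)·5 + (1/2)·2 = 7/2.
Expected payoff of B: (1/2)·6 + (1/2)·6 = 6.
The largest is 6, so the row player's best response is B.

B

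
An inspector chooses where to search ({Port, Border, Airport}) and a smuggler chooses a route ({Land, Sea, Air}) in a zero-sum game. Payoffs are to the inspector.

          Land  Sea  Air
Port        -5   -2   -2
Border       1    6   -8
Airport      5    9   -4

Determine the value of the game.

Row minima: Port → -5, Border → -8, Airport → -4; maximin = -4.
Column maxima: Land → 5, Sea → 9, Air → -2; minimax = -2.
-4 ≠ -2, so there is no saddle point; optimal play is mixed.
Border is strictly dominated by Airport, so the inspector never plays it.
Sea is strictly dominated by Land (it gives the inspector strictly more in every row), so the smuggler never plays it.
On the remaining 2×2 (Port, Airport vs Land, Air):
Let the inspector play Port with probability p. Expected payoff against Land: (-5)p + 5(1−p) = −10p + 5; against Air: (-2)p + (-4)(1−p) = 2p − 4.
Setting these equal: −10p + 5 = 2p − 4 ⇒ −12p = -9 ⇒ p = 3/4, and the value is (-10)·(3/4) + 5 = -5/2.
For the smuggler: with q = P(Land), equating Port's and Airport's payoffs gives −3q − 2 = 9q − 4 ⇒ q = 1/6.

-5/2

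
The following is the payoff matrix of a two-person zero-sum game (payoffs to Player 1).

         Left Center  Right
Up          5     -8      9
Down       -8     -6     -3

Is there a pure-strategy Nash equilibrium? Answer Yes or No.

Row minima: Up → -8, Down → -8; maximin = -8.
Column maxima: Left → 5, Center → -6, Right → 9; minimax = -6.
-8 ≠ -6, so no pure-strategy equilibrium exists.

No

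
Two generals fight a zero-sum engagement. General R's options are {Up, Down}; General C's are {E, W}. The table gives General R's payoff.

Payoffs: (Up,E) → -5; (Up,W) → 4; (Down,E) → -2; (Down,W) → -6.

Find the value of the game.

Row minima: Up → -5, Down → -6; maximin = -5.
Column maxima: E → -2, W → 4; minimax = -2.
-5 ≠ -2, so there is no saddle point; optimal play is mixed.
Let General R play Up with probability p. Expected payoff against E: (-5)p + (-2)(1−p) = −3p − 2; against W: 4p + (-6)(1−p) = 10p − 6.
Setting these equal: −3p − 2 = 10p − 6 ⇒ −13p = -4 ⇒ p = 4/13, and the value is (-3)·(4/13) − 2 = -38/13.
For General C: with q = P(E), equating Up's and Down's payoffs gives −9q + 4 = 4q − 6 ⇒ q = 10/13.

-38/13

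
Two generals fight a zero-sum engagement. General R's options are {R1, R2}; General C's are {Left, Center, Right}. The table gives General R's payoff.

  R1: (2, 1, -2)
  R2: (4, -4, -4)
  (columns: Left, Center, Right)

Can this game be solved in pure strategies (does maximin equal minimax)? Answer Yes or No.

Row minima: R1 → -2, R2 → -4; maximin = -2.
Column maxima: Left → 4, Center → 1, Right → -2; minimax = -2.
maximin = minimax = -2, so a saddle point exists.

Yes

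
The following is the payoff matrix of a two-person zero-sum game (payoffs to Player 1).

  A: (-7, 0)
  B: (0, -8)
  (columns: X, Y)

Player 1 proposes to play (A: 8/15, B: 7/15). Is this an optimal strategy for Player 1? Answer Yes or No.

Yes

Against X this mix gives (8/15)·(-7) + (7/15)·0 = -56/15.
Against Y this mix gives (8/15)·0 + (7/15)·(-8) = -56/15.
All of Player 2's active replies (X, Y) yield -56/15, and no column does worse for Player 1. The mix makes Player 2 indifferent and guarantees -56/15, so it is optimal.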